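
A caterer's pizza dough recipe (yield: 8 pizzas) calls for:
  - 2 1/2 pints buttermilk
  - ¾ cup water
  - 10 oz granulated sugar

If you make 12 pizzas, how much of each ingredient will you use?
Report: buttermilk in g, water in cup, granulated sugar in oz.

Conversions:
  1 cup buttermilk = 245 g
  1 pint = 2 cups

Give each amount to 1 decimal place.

Scaling factor: 12/8 = 3/2 = 1.5.
buttermilk: 2.5 pint × 3/2 × 2 cup/pint × 245 g/cup = 1837.5 g
water: 0.75 cup × 3/2 ≈ 1.1 cup
granulated sugar: 10 oz × 3/2 = 15.0 oz

buttermilk: 1837.5 g; water: 1.1 cup; granulated sugar: 15.0 oz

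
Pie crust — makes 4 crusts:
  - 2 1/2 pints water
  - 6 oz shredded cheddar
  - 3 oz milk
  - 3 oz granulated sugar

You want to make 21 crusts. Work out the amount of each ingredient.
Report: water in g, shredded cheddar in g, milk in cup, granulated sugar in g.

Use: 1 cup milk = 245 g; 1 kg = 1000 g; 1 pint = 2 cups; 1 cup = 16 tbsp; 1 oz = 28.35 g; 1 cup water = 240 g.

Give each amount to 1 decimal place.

water: 6300.0 g; shredded cheddar: 893.0 g; milk: 1.8 cup; granulated sugar: 446.5 g

Scaling factor: 21/4 = 5.25.
water: 2.5 pint × 21/4 × 2 cup/pint × 240 g/cup = 6300.0 g
shredded cheddar: 6 oz × 21/4 × 28.35 g/oz ≈ 893.0 g
milk: 3 oz × 21/4 × 28.35 g/oz ÷ 245 g/cup ≈ 1.8 cup
granulated sugar: 3 oz × 21/4 × 28.35 g/oz ≈ 446.5 g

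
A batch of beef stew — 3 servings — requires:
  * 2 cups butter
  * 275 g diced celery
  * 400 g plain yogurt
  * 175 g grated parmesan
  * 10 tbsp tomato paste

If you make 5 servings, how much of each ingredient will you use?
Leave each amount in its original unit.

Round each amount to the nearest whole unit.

butter: 3 cup; diced celery: 458 g; plain yogurt: 667 g; grated parmesan: 292 g; tomato paste: 17 tbsp

Scaling factor: 5/3.
butter: 2 cup × 5/3 ≈ 3 cup
diced celery: 275 g × 5/3 ≈ 458 g
plain yogurt: 400 g × 5/3 ≈ 667 g
grated parmesan: 175 g × 5/3 ≈ 292 g
tomato paste: 10 tbsp × 5/3 ≈ 17 tbsp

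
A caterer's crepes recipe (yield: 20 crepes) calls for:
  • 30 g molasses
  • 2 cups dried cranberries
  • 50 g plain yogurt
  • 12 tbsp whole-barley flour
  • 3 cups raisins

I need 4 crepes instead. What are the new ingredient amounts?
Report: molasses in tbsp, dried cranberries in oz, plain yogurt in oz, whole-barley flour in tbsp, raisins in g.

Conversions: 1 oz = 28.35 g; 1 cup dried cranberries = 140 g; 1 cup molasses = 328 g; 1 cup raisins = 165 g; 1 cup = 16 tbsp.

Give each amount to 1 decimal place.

Scaling factor: 4/20 = 1/5 = 0.2.
molasses: 30 g × 1/5 ÷ 328 g/cup × 16 tbsp/cup ≈ 0.3 tbsp
dried cranberries: 2 cup × 1/5 × 140 g/cup ÷ 28.35 g/oz ≈ 2.0 oz
plain yogurt: 50 g × 1/5 ÷ 28.35 g/oz ≈ 0.4 oz
whole-barley flour: 12 tbsp × 1/5 = 2.4 tbsp
raisins: 3 cup × 1/5 × 165 g/cup = 99.0 g

molasses: 0.3 tbsp; dried cranberries: 2.0 oz; plain yogurt: 0.4 oz; whole-barley flour: 2.4 tbsp; raisins: 99.0 g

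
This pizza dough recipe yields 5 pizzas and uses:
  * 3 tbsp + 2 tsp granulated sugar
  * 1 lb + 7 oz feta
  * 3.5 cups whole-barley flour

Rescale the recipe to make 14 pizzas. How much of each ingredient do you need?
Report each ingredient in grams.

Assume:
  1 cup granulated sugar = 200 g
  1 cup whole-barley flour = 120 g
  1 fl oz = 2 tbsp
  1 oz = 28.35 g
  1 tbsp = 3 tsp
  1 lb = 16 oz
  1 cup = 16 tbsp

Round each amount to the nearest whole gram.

granulated sugar: 128 g; feta: 1826 g; whole-barley flour: 1176 g

Scaling factor: 14/5 = 2.8.
granulated sugar: (3 tbsp + 2 tsp = 11/3 tbsp) × 14/5 ÷ 16 tbsp/cup × 200 g/cup ≈ 128 g
feta: (1 lb + 7 oz = 1.4375 lb) × 14/5 × 16 oz/lb × 28.35 g/oz ≈ 1826 g
whole-barley flour: 3.5 cup × 14/5 × 120 g/cup = 1176 g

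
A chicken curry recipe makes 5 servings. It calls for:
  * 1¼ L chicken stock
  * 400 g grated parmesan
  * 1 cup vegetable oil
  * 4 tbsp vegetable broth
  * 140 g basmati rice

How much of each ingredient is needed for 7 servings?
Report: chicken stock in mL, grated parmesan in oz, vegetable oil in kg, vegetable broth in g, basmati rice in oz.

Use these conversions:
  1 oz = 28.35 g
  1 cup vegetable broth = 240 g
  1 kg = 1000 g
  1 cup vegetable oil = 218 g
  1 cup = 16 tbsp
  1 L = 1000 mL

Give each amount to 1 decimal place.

Scaling factor: 7/5 = 1.4.
chicken stock: 1.25 L × 7/5 × 1000 mL/L = 1750.0 mL
grated parmesan: 400 g × 7/5 ÷ 28.35 g/oz ≈ 19.8 oz
vegetable oil: 1 cup × 7/5 × 218 g/cup ÷ 1000 g/kg ≈ 0.3 kg
vegetable broth: 4 tbsp × 7/5 ÷ 16 tbsp/cup × 240 g/cup = 84.0 g
basmati rice: 140 g × 7/5 ÷ 28.35 g/oz ≈ 6.9 oz

chicken stock: 1750.0 mL; grated parmesan: 19.8 oz; vegetable oil: 0.3 kg; vegetable broth: 84.0 g; basmati rice: 6.9 oz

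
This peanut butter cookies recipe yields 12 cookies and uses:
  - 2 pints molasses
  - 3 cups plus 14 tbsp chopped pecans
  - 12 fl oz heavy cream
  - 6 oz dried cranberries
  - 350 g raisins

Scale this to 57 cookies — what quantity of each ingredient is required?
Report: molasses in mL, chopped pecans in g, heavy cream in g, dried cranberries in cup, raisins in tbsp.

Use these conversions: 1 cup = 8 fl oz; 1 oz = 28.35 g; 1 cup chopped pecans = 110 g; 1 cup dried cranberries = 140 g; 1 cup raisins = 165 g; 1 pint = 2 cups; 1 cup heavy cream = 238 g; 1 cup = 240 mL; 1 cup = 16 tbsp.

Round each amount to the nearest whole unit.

molasses: 4560 mL; chopped pecans: 2025 g; heavy cream: 1696 g; dried cranberries: 6 cup; raisins: 161 tbsp

Scaling factor: 57/12 = 19/4 = 4.75.
molasses: 2 pint × 19/4 × 2 cup/pint × 240 mL/cup = 4560 mL
chopped pecans: (3 cup + 14 tbsp = 3.875 cup) × 19/4 × 110 g/cup ≈ 2025 g
heavy cream: 12 fl oz × 19/4 ÷ 8 fl oz/cup × 238 g/cup ≈ 1696 g
dried cranberries: 6 oz × 19/4 × 28.35 g/oz ÷ 140 g/cup ≈ 6 cup
raisins: 350 g × 19/4 ÷ 165 g/cup × 16 tbsp/cup ≈ 161 tbsp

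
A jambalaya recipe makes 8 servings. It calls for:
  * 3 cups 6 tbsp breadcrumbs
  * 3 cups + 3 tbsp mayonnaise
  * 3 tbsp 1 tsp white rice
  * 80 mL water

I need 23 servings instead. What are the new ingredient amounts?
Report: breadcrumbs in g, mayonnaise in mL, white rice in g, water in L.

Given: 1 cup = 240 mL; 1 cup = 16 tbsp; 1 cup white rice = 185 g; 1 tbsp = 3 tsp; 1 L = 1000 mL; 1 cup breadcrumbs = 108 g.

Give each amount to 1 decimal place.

breadcrumbs: 1047.9 g; mayonnaise: 2199.4 mL; white rice: 110.8 g; water: 0.2 L

Scaling factor: 23/8 = 2.875.
breadcrumbs: (3 cup + 6 tbsp = 3.375 cup) × 23/8 × 108 g/cup ≈ 1047.9 g
mayonnaise: (3 cup + 3 tbsp = 3.1875 cup) × 23/8 × 240 mL/cup ≈ 2199.4 mL
white rice: (3 tbsp + 1 tsp = 10/3 tbsp) × 23/8 ÷ 16 tbsp/cup × 185 g/cup ≈ 110.8 g
water: 80 mL × 23/8 ÷ 1000 mL/L ≈ 0.2 L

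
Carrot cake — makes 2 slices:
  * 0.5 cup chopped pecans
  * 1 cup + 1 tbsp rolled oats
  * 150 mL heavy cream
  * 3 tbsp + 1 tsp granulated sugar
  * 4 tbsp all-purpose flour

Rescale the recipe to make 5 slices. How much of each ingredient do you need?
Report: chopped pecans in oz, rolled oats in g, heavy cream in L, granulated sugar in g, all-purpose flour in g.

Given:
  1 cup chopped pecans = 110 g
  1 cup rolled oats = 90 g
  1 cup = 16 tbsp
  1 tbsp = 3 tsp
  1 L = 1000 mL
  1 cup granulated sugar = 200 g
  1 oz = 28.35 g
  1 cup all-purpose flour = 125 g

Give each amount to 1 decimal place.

chopped pecans: 4.9 oz; rolled oats: 239.1 g; heavy cream: 0.4 L; granulated sugar: 104.2 g; all-purpose flour: 78.1 g

Scaling factor: 5/2 = 2.5.
chopped pecans: 0.5 cup × 5/2 × 110 g/cup ÷ 28.35 g/oz ≈ 4.9 oz
rolled oats: (1 cup + 1 tbsp = 1.0625 cup) × 5/2 × 90 g/cup ≈ 239.1 g
heavy cream: 150 mL × 5/2 ÷ 1000 mL/L ≈ 0.4 L
granulated sugar: (3 tbsp + 1 tsp = 10/3 tbsp) × 5/2 ÷ 16 tbsp/cup × 200 g/cup ≈ 104.2 g
all-purpose flour: 4 tbsp × 5/2 ÷ 16 tbsp/cup × 125 g/cup ≈ 78.1 g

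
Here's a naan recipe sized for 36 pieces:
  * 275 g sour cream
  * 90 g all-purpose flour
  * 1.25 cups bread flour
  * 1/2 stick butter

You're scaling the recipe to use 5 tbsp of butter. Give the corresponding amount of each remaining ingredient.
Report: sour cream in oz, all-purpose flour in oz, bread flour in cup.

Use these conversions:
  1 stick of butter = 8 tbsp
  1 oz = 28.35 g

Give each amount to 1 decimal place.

The original recipe has 4 tbsp of butter, so the scaling factor is 5 ÷ 4 = 5/4 = 1.25.
sour cream: 275 g × 5/4 ÷ 28.35 g/oz ≈ 12.1 oz
all-purpose flour: 90 g × 5/4 ÷ 28.35 g/oz ≈ 4.0 oz
bread flour: 1.25 cup × 5/4 ≈ 1.6 cup

sour cream: 12.1 oz; all-purpose flour: 4.0 oz; bread flour: 1.6 cup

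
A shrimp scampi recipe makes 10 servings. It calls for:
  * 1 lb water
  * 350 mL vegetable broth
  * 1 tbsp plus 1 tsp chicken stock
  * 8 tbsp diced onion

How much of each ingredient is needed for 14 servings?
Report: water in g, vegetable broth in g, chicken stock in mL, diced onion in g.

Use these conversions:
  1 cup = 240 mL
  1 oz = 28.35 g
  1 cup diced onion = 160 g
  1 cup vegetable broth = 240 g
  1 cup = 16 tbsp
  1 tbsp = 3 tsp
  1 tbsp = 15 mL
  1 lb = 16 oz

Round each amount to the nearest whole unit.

Scaling factor: 14/10 = 7/5 = 1.4.
water: 1 lb × 7/5 × 16 oz/lb × 28.35 g/oz ≈ 635 g
vegetable broth: 350 mL × 7/5 ÷ 240 mL/cup × 240 g/cup = 490 g
chicken stock: (1 tbsp + 1 tsp = 4/3 tbsp) × 7/5 × 15 mL/tbsp = 28 mL
diced onion: 8 tbsp × 7/5 ÷ 16 tbsp/cup × 160 g/cup = 112 g

water: 635 g; vegetable broth: 490 g; chicken stock: 28 mL; diced onion: 112 g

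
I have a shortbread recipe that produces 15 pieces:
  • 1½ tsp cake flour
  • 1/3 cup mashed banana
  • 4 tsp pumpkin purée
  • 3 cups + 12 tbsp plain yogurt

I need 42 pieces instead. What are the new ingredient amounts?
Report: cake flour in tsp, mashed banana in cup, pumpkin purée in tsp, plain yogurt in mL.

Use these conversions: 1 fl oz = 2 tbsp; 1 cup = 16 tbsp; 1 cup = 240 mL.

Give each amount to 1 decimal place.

cake flour: 4.2 tsp; mashed banana: 0.9 cup; pumpkin purée: 11.2 tsp; plain yogurt: 2520.0 mL

Scaling factor: 42/15 = 14/5 = 2.8.
cake flour: 1.5 tsp × 14/5 = 4.2 tsp
mashed banana: 1/3 cup × 14/5 ≈ 0.9 cup
pumpkin purée: 4 tsp × 14/5 = 11.2 tsp
plain yogurt: (3 cup + 12 tbsp = 3.75 cup) × 14/5 × 240 mL/cup = 2520.0 mL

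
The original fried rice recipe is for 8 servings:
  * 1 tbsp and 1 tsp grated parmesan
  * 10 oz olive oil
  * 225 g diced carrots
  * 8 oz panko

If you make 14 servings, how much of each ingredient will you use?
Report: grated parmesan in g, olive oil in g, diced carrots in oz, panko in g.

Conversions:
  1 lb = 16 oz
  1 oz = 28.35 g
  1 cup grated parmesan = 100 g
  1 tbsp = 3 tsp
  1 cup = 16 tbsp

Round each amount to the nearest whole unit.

Scaling factor: 14/8 = 7/4 = 1.75.
grated parmesan: (1 tbsp + 1 tsp = 4/3 tbsp) × 7/4 ÷ 16 tbsp/cup × 100 g/cup ≈ 15 g
olive oil: 10 oz × 7/4 × 28.35 g/oz ≈ 496 g
diced carrots: 225 g × 7/4 ÷ 28.35 g/oz ≈ 14 oz
panko: 8 oz × 7/4 × 28.35 g/oz ≈ 397 g

grated parmesan: 15 g; olive oil: 496 g; diced carrots: 14 oz; panko: 397 g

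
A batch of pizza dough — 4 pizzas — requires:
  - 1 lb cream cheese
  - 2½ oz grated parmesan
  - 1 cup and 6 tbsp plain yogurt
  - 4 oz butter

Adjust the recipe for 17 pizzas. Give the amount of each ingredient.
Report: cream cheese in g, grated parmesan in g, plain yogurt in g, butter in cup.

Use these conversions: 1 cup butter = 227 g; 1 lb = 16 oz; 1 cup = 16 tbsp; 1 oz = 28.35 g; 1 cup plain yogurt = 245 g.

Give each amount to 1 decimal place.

Scaling factor: 17/4 = 4.25.
cream cheese: 1 lb × 17/4 × 16 oz/lb × 28.35 g/oz = 1927.8 g
grated parmesan: 2.5 oz × 17/4 × 28.35 g/oz ≈ 301.2 g
plain yogurt: (1 cup + 6 tbsp = 1.375 cup) × 17/4 × 245 g/cup ≈ 1431.7 g
butter: 4 oz × 17/4 × 28.35 g/oz ÷ 227 g/cup ≈ 2.1 cup

cream cheese: 1927.8 g; grated parmesan: 301.2 g; plain yogurt: 1431.7 g; butter: 2.1 cup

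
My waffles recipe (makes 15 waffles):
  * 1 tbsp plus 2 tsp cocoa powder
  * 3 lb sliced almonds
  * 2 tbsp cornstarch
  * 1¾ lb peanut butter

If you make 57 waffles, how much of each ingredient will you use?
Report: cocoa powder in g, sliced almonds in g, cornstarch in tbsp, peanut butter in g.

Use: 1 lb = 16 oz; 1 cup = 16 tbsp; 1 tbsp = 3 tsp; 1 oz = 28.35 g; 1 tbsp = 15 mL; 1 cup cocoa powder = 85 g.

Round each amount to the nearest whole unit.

Scaling factor: 57/15 = 19/5 = 3.8.
cocoa powder: (1 tbsp + 2 tsp = 5/3 tbsp) × 19/5 ÷ 16 tbsp/cup × 85 g/cup ≈ 34 g
sliced almonds: 3 lb × 19/5 × 16 oz/lb × 28.35 g/oz ≈ 5171 g
cornstarch: 2 tbsp × 19/5 ≈ 8 tbsp
peanut butter: 1.75 lb × 19/5 × 16 oz/lb × 28.35 g/oz ≈ 3016 g

cocoa powder: 34 g; sliced almonds: 5171 g; cornstarch: 8 tbsp; peanut butter: 3016 g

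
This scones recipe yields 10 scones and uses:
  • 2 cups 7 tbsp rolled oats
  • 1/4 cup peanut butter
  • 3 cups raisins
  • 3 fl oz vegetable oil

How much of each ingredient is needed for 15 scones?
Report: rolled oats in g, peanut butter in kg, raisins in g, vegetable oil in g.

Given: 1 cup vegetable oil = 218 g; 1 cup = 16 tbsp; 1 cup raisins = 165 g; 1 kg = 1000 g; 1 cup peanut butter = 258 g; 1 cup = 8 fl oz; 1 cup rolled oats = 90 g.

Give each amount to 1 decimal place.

rolled oats: 329.1 g; peanut butter: 0.1 kg; raisins: 742.5 g; vegetable oil: 122.6 g

Scaling factor: 15/10 = 3/2 = 1.5.
rolled oats: (2 cup + 7 tbsp = 2.4375 cup) × 3/2 × 90 g/cup ≈ 329.1 g
peanut butter: 0.25 cup × 3/2 × 258 g/cup ÷ 1000 g/kg ≈ 0.1 kg
raisins: 3 cup × 3/2 × 165 g/cup = 742.5 g
vegetable oil: 3 fl oz × 3/2 ÷ 8 fl oz/cup × 218 g/cup ≈ 122.6 g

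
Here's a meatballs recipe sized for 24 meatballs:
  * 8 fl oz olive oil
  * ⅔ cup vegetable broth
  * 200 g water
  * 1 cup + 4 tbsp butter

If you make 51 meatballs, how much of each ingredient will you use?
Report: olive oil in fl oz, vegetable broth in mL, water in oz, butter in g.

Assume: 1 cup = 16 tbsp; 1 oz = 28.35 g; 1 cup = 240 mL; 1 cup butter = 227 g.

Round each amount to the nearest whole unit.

Scaling factor: 51/24 = 17/8 = 2.125.
olive oil: 8 fl oz × 17/8 = 17 fl oz
vegetable broth: 2/3 cup × 17/8 × 240 mL/cup = 340 mL
water: 200 g × 17/8 ÷ 28.35 g/oz ≈ 15 oz
butter: (1 cup + 4 tbsp = 1.25 cup) × 17/8 × 227 g/cup ≈ 603 g

olive oil: 17 fl oz; vegetable broth: 340 mL; water: 15 oz; butter: 603 g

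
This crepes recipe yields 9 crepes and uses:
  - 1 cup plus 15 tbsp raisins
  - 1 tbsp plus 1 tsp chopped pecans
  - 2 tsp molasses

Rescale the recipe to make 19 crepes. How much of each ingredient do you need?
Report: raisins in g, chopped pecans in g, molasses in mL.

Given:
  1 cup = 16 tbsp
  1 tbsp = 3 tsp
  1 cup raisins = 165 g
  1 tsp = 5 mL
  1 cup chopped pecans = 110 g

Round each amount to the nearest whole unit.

Scaling factor: 19/9.
raisins: (1 cup + 15 tbsp = 1.9375 cup) × 19/9 × 165 g/cup ≈ 675 g
chopped pecans: (1 tbsp + 1 tsp = 4/3 tbsp) × 19/9 ÷ 16 tbsp/cup × 110 g/cup ≈ 19 g
molasses: 2 tsp × 19/9 × 5 mL/tsp ≈ 21 mL

raisins: 675 g; chopped pecans: 19 g; molasses: 21 mL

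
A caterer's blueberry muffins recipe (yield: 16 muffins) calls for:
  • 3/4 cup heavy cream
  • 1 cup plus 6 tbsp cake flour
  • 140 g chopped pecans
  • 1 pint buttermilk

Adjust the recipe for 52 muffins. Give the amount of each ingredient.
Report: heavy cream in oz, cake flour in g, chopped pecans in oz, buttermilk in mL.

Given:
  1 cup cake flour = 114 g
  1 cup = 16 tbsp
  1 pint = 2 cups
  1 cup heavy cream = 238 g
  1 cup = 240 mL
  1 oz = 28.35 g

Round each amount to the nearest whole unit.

Scaling factor: 52/16 = 13/4 = 3.25.
heavy cream: 0.75 cup × 13/4 × 238 g/cup ÷ 28.35 g/oz ≈ 20 oz
cake flour: (1 cup + 6 tbsp = 1.375 cup) × 13/4 × 114 g/cup ≈ 509 g
chopped pecans: 140 g × 13/4 ÷ 28.35 g/oz ≈ 16 oz
buttermilk: 1 pint × 13/4 × 2 cup/pint × 240 mL/cup = 1560 mL

heavy cream: 20 oz; cake flour: 509 g; chopped pecans: 16 oz; buttermilk: 1560 mL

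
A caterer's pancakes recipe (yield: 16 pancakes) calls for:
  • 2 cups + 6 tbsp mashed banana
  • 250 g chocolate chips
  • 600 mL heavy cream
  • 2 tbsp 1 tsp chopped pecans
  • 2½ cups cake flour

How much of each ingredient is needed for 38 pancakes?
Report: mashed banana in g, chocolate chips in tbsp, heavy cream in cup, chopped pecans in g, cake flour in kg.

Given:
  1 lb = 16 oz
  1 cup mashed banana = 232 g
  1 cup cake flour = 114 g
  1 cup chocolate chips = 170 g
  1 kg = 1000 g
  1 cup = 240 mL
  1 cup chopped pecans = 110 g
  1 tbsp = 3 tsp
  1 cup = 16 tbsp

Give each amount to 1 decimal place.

mashed banana: 1308.6 g; chocolate chips: 55.9 tbsp; heavy cream: 5.9 cup; chopped pecans: 38.1 g; cake flour: 0.7 kg

Scaling factor: 38/16 = 19/8 = 2.375.
mashed banana: (2 cup + 6 tbsp = 2.375 cup) × 19/8 × 232 g/cup ≈ 1308.6 g
chocolate chips: 250 g × 19/8 ÷ 170 g/cup × 16 tbsp/cup ≈ 55.9 tbsp
heavy cream: 600 mL × 19/8 ÷ 240 mL/cup ≈ 5.9 cup
chopped pecans: (2 tbsp + 1 tsp = 7/3 tbsp) × 19/8 ÷ 16 tbsp/cup × 110 g/cup ≈ 38.1 g
cake flour: 2.5 cup × 19/8 × 114 g/cup ÷ 1000 g/kg ≈ 0.7 kg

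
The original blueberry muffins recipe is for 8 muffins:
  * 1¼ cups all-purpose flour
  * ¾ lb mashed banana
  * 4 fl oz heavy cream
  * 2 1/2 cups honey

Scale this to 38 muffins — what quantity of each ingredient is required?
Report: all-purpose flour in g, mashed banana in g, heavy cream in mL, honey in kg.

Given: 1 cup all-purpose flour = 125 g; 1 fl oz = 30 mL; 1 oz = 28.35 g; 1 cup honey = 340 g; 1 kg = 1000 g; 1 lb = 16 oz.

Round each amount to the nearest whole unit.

Scaling factor: 38/8 = 19/4 = 4.75.
all-purpose flour: 1.25 cup × 19/4 × 125 g/cup ≈ 742 g
mashed banana: 0.75 lb × 19/4 × 16 oz/lb × 28.35 g/oz ≈ 1616 g
heavy cream: 4 fl oz × 19/4 × 30 mL/fl oz = 570 mL
honey: 2.5 cup × 19/4 × 340 g/cup ÷ 1000 g/kg ≈ 4 kg

all-purpose flour: 742 g; mashed banana: 1616 g; heavy cream: 570 mL; honey: 4 kg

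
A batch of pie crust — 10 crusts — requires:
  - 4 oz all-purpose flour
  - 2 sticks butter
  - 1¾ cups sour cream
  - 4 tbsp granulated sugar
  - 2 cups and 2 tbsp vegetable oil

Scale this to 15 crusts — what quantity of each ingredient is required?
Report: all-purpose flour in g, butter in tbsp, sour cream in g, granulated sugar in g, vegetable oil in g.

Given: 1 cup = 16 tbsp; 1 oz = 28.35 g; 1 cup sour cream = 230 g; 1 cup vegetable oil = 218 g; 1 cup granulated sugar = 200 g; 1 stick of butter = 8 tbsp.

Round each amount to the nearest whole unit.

all-purpose flour: 170 g; butter: 24 tbsp; sour cream: 604 g; granulated sugar: 75 g; vegetable oil: 695 g

Scaling factor: 15/10 = 3/2 = 1.5.
all-purpose flour: 4 oz × 3/2 × 28.35 g/oz ≈ 170 g
butter: 2 stick × 3/2 × 8 tbsp/stick = 24 tbsp
sour cream: 1.75 cup × 3/2 × 230 g/cup ≈ 604 g
granulated sugar: 4 tbsp × 3/2 ÷ 16 tbsp/cup × 200 g/cup = 75 g
vegetable oil: (2 cup + 2 tbsp = 2.125 cup) × 3/2 × 218 g/cup ≈ 695 g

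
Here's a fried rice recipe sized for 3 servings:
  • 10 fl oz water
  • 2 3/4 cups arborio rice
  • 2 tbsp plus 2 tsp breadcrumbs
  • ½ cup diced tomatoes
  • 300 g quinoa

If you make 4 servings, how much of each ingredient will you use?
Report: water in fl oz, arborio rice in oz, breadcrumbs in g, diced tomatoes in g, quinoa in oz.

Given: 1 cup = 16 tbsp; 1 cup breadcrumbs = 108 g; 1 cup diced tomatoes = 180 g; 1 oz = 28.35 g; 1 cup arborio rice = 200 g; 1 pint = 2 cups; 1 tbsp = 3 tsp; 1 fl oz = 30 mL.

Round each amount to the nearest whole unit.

Scaling factor: 4/3.
water: 10 fl oz × 4/3 ≈ 13 fl oz
arborio rice: 2.75 cup × 4/3 × 200 g/cup ÷ 28.35 g/oz ≈ 26 oz
breadcrumbs: (2 tbsp + 2 tsp = 8/3 tbsp) × 4/3 ÷ 16 tbsp/cup × 108 g/cup = 24 g
diced tomatoes: 0.5 cup × 4/3 × 180 g/cup = 120 g
quinoa: 300 g × 4/3 ÷ 28.35 g/oz ≈ 14 oz

water: 13 fl oz; arborio rice: 26 oz; breadcrumbs: 24 g; diced tomatoes: 120 g; quinoa: 14 oz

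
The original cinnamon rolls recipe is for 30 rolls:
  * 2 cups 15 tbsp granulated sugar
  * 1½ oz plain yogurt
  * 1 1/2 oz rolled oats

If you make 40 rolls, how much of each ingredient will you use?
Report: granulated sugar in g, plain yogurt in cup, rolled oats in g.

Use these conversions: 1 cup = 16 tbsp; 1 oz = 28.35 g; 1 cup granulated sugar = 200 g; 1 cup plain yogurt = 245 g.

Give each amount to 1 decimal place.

Scaling factor: 40/30 = 4/3.
granulated sugar: (2 cup + 15 tbsp = 2.9375 cup) × 4/3 × 200 g/cup ≈ 783.3 g
plain yogurt: 1.5 oz × 4/3 × 28.35 g/oz ÷ 245 g/cup ≈ 0.2 cup
rolled oats: 1.5 oz × 4/3 × 28.35 g/oz = 56.7 g

granulated sugar: 783.3 g; plain yogurt: 0.2 cup; rolled oats: 56.7 g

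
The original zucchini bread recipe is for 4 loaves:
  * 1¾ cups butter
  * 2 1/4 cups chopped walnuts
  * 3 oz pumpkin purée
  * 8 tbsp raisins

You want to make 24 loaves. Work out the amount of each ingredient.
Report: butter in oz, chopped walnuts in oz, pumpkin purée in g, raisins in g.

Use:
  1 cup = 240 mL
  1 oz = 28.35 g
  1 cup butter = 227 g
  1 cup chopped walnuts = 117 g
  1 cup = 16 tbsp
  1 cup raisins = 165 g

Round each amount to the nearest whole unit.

butter: 84 oz; chopped walnuts: 56 oz; pumpkin purée: 510 g; raisins: 495 g

Scaling factor: 24/4 = 6.
butter: 1.75 cup × 6 × 227 g/cup ÷ 28.35 g/oz ≈ 84 oz
chopped walnuts: 2.25 cup × 6 × 117 g/cup ÷ 28.35 g/oz ≈ 56 oz
pumpkin purée: 3 oz × 6 × 28.35 g/oz ≈ 510 g
raisins: 8 tbsp × 6 ÷ 16 tbsp/cup × 165 g/cup = 495 g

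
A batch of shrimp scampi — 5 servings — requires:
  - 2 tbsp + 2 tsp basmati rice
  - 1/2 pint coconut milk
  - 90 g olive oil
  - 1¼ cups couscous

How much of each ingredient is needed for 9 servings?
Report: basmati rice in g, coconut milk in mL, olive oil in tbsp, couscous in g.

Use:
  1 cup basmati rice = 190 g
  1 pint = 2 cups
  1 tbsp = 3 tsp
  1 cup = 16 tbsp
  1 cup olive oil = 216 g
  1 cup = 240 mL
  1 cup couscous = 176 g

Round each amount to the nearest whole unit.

Scaling factor: 9/5 = 1.8.
basmati rice: (2 tbsp + 2 tsp = 8/3 tbsp) × 9/5 ÷ 16 tbsp/cup × 190 g/cup = 57 g
coconut milk: 0.5 pint × 9/5 × 2 cup/pint × 240 mL/cup = 432 mL
olive oil: 90 g × 9/5 ÷ 216 g/cup × 16 tbsp/cup = 12 tbsp
couscous: 1.25 cup × 9/5 × 176 g/cup = 396 g

basmati rice: 57 g; coconut milk: 432 mL; olive oil: 12 tbsp; couscous: 396 g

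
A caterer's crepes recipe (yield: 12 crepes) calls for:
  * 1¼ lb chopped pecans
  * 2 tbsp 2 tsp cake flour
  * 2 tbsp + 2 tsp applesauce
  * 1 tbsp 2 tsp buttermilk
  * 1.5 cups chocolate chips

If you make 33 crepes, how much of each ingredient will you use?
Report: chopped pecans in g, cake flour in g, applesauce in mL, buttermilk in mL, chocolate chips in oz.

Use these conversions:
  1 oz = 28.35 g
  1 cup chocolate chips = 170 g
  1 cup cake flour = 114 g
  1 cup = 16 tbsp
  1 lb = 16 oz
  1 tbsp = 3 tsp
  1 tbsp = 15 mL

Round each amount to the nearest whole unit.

Scaling factor: 33/12 = 11/4 = 2.75.
chopped pecans: 1.25 lb × 11/4 × 16 oz/lb × 28.35 g/oz ≈ 1559 g
cake flour: (2 tbsp + 2 tsp = 8/3 tbsp) × 11/4 ÷ 16 tbsp/cup × 114 g/cup ≈ 52 g
applesauce: (2 tbsp + 2 tsp = 8/3 tbsp) × 11/4 × 15 mL/tbsp = 110 mL
buttermilk: (1 tbsp + 2 tsp = 5/3 tbsp) × 11/4 × 15 mL/tbsp ≈ 69 mL
chocolate chips: 1.5 cup × 11/4 × 170 g/cup ÷ 28.35 g/oz ≈ 25 oz

chopped pecans: 1559 g; cake flour: 52 g; applesauce: 110 mL; buttermilk: 69 mL; chocolate chips: 25 oz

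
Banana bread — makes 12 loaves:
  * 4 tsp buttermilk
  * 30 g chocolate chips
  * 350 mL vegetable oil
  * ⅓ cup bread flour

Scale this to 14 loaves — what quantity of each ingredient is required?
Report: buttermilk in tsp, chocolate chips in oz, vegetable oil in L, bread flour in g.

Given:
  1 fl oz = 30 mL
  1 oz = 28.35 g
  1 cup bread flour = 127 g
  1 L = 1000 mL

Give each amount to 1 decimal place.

Scaling factor: 14/12 = 7/6.
buttermilk: 4 tsp × 7/6 ≈ 4.7 tsp
chocolate chips: 30 g × 7/6 ÷ 28.35 g/oz ≈ 1.2 oz
vegetable oil: 350 mL × 7/6 ÷ 1000 mL/L ≈ 0.4 L
bread flour: 1/3 cup × 7/6 × 127 g/cup ≈ 49.4 g

buttermilk: 4.7 tsp; chocolate chips: 1.2 oz; vegetable oil: 0.4 L; bread flour: 49.4 g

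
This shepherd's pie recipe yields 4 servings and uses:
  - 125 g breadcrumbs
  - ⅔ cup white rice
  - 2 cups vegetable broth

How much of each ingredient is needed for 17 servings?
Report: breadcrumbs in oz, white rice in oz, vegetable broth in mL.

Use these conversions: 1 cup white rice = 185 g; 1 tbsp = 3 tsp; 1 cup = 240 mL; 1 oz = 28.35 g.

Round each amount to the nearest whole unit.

Scaling factor: 17/4 = 4.25.
breadcrumbs: 125 g × 17/4 ÷ 28.35 g/oz ≈ 19 oz
white rice: 2/3 cup × 17/4 × 185 g/cup ÷ 28.35 g/oz ≈ 18 oz
vegetable broth: 2 cup × 17/4 × 240 mL/cup = 2040 mL

breadcrumbs: 19 oz; white rice: 18 oz; vegetable broth: 2040 mL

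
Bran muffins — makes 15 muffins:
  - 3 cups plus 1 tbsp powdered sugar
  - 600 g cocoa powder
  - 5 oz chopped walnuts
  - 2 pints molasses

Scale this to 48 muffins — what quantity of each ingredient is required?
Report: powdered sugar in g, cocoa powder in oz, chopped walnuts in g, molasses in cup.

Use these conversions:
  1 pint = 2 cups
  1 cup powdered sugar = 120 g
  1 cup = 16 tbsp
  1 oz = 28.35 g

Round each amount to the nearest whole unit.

Scaling factor: 48/15 = 16/5 = 3.2.
powdered sugar: (3 cup + 1 tbsp = 3.0625 cup) × 16/5 × 120 g/cup = 1176 g
cocoa powder: 600 g × 16/5 ÷ 28.35 g/oz ≈ 68 oz
chopped walnuts: 5 oz × 16/5 × 28.35 g/oz ≈ 454 g
molasses: 2 pint × 16/5 × 2 cup/pint ≈ 13 cup

powdered sugar: 1176 g; cocoa powder: 68 oz; chopped walnuts: 454 g; molasses: 13 cup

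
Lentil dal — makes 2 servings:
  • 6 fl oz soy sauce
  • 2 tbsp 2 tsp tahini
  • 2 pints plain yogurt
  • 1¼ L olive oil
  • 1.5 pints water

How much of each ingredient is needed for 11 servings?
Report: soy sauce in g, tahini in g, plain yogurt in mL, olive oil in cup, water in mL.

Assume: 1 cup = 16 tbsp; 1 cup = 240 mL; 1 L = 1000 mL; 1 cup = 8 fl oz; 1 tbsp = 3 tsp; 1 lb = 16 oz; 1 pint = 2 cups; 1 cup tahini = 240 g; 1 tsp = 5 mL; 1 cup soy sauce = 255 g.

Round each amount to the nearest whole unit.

soy sauce: 1052 g; tahini: 220 g; plain yogurt: 5280 mL; olive oil: 29 cup; water: 3960 mL

Scaling factor: 11/2 = 5.5.
soy sauce: 6 fl oz × 11/2 ÷ 8 fl oz/cup × 255 g/cup ≈ 1052 g
tahini: (2 tbsp + 2 tsp = 8/3 tbsp) × 11/2 ÷ 16 tbsp/cup × 240 g/cup = 220 g
plain yogurt: 2 pint × 11/2 × 2 cup/pint × 240 mL/cup = 5280 mL
olive oil: 1.25 L × 11/2 × 1000 mL/L ÷ 240 mL/cup ≈ 29 cup
water: 1.5 pint × 11/2 × 2 cup/pint × 240 mL/cup = 3960 mL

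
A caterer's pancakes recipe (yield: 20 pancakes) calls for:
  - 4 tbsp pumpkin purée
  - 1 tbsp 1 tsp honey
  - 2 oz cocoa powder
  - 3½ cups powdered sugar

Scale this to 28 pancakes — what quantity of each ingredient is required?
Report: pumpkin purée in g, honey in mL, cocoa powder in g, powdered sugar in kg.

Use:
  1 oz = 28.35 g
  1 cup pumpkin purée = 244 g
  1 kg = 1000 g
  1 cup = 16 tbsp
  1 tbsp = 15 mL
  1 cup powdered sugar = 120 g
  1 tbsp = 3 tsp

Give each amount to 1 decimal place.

Scaling factor: 28/20 = 7/5 = 1.4.
pumpkin purée: 4 tbsp × 7/5 ÷ 16 tbsp/cup × 244 g/cup = 85.4 g
honey: (1 tbsp + 1 tsp = 4/3 tbsp) × 7/5 × 15 mL/tbsp = 28.0 mL
cocoa powder: 2 oz × 7/5 × 28.35 g/oz ≈ 79.4 g
powdered sugar: 3.5 cup × 7/5 × 120 g/cup ÷ 1000 g/kg ≈ 0.6 kg

pumpkin purée: 85.4 g; honey: 28.0 mL; cocoa powder: 79.4 g; powdered sugar: 0.6 kg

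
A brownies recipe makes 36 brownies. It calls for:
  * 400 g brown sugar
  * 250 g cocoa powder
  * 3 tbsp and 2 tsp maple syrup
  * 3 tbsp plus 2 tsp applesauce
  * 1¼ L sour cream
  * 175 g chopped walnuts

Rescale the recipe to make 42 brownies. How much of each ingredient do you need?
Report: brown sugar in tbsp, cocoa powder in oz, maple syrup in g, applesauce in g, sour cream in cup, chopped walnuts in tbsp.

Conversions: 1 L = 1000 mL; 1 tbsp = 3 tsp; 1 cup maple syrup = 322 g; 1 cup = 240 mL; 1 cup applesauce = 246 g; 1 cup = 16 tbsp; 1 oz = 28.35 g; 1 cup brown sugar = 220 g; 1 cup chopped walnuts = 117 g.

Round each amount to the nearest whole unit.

brown sugar: 34 tbsp; cocoa powder: 10 oz; maple syrup: 86 g; applesauce: 66 g; sour cream: 6 cup; chopped walnuts: 28 tbsp

Scaling factor: 42/36 = 7/6.
brown sugar: 400 g × 7/6 ÷ 220 g/cup × 16 tbsp/cup ≈ 34 tbsp
cocoa powder: 250 g × 7/6 ÷ 28.35 g/oz ≈ 10 oz
maple syrup: (3 tbsp + 2 tsp = 11/3 tbsp) × 7/6 ÷ 16 tbsp/cup × 322 g/cup ≈ 86 g
applesauce: (3 tbsp + 2 tsp = 11/3 tbsp) × 7/6 ÷ 16 tbsp/cup × 246 g/cup ≈ 66 g
sour cream: 1.25 L × 7/6 × 1000 mL/L ÷ 240 mL/cup ≈ 6 cup
chopped walnuts: 175 g × 7/6 ÷ 117 g/cup × 16 tbsp/cup ≈ 28 tbsp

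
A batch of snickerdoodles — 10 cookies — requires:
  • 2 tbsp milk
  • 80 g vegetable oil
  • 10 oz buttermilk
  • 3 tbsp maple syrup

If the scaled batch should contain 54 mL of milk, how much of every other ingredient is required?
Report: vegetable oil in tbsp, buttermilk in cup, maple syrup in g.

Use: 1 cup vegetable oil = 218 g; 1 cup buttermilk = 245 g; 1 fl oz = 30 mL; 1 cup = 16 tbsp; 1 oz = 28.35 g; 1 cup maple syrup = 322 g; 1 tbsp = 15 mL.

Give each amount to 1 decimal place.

The original recipe has 30 mL of milk, so the scaling factor is 54 ÷ 30 = 9/5 = 1.8.
vegetable oil: 80 g × 9/5 ÷ 218 g/cup × 16 tbsp/cup ≈ 10.6 tbsp
buttermilk: 10 oz × 9/5 × 28.35 g/oz ÷ 245 g/cup ≈ 2.1 cup
maple syrup: 3 tbsp × 9/5 ÷ 16 tbsp/cup × 322 g/cup ≈ 108.7 g

vegetable oil: 10.6 tbsp; buttermilk: 2.1 cup; maple syrup: 108.7 g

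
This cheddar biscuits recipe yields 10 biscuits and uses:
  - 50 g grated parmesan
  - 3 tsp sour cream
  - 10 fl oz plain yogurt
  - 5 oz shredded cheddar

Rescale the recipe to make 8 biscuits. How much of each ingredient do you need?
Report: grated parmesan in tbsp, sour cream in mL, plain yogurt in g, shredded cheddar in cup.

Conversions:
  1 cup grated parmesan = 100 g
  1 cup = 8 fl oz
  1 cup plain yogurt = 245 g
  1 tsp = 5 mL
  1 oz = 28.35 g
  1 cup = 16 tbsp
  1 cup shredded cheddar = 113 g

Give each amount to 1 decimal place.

grated parmesan: 6.4 tbsp; sour cream: 12.0 mL; plain yogurt: 245.0 g; shredded cheddar: 1.0 cup

Scaling factor: 8/10 = 4/5 = 0.8.
grated parmesan: 50 g × 4/5 ÷ 100 g/cup × 16 tbsp/cup = 6.4 tbsp
sour cream: 3 tsp × 4/5 × 5 mL/tsp = 12.0 mL
plain yogurt: 10 fl oz × 4/5 ÷ 8 fl oz/cup × 245 g/cup = 245.0 g
shredded cheddar: 5 oz × 4/5 × 28.35 g/oz ÷ 113 g/cup ≈ 1.0 cup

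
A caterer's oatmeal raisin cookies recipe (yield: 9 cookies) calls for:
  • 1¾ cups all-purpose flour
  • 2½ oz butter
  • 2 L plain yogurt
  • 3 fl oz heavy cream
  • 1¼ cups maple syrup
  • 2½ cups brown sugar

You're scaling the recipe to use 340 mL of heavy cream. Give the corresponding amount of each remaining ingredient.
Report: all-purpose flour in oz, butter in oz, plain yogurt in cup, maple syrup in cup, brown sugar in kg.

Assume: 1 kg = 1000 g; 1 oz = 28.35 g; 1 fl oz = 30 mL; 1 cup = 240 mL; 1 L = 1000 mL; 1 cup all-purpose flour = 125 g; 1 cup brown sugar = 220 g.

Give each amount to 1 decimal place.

The original recipe has 90 mL of heavy cream, so the scaling factor is 340 ÷ 90 = 34/9.
all-purpose flour: 1.75 cup × 34/9 × 125 g/cup ÷ 28.35 g/oz ≈ 29.1 oz
butter: 2.5 oz × 34/9 ≈ 9.4 oz
plain yogurt: 2 L × 34/9 × 1000 mL/L ÷ 240 mL/cup ≈ 31.5 cup
maple syrup: 1.25 cup × 34/9 ≈ 4.7 cup
brown sugar: 2.5 cup × 34/9 × 220 g/cup ÷ 1000 g/kg ≈ 2.1 kg

all-purpose flour: 29.1 oz; butter: 9.4 oz; plain yogurt: 31.5 cup; maple syrup: 4.7 cup; brown sugar: 2.1 kg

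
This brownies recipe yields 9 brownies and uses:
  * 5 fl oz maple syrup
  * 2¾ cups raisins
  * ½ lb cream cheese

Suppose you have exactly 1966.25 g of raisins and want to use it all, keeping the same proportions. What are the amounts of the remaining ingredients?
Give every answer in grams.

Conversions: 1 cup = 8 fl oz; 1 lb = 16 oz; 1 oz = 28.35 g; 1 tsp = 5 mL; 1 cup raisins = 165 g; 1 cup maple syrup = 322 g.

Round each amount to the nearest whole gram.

The original recipe has 453.75 g of raisins, so the scaling factor is 1966.25 ÷ 453.75 = 13/3.
maple syrup: 5 fl oz × 13/3 ÷ 8 fl oz/cup × 322 g/cup ≈ 872 g
cream cheese: 0.5 lb × 13/3 × 16 oz/lb × 28.35 g/oz ≈ 983 g

maple syrup: 872 g; cream cheese: 983 g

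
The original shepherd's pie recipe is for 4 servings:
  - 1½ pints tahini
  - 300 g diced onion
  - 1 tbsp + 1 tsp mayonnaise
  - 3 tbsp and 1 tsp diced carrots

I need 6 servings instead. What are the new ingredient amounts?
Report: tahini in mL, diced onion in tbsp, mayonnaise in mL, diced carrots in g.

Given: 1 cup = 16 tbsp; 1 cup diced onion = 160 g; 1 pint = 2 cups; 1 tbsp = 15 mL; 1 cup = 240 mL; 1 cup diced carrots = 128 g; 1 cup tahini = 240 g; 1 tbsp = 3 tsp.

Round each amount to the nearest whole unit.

Scaling factor: 6/4 = 3/2 = 1.5.
tahini: 1.5 pint × 3/2 × 2 cup/pint × 240 mL/cup = 1080 mL
diced onion: 300 g × 3/2 ÷ 160 g/cup × 16 tbsp/cup = 45 tbsp
mayonnaise: (1 tbsp + 1 tsp = 4/3 tbsp) × 3/2 × 15 mL/tbsp = 30 mL
diced carrots: (3 tbsp + 1 tsp = 10/3 tbsp) × 3/2 ÷ 16 tbsp/cup × 128 g/cup = 40 g

tahini: 1080 mL; diced onion: 45 tbsp; mayonnaise: 30 mL; diced carrots: 40 g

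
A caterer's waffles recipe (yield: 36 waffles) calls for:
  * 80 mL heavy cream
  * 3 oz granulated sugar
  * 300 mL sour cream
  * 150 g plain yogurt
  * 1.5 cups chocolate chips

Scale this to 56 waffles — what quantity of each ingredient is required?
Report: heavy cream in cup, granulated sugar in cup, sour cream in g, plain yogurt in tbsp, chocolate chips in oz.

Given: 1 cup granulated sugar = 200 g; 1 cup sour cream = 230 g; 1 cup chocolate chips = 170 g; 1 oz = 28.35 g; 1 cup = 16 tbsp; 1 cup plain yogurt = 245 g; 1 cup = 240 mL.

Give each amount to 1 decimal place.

Scaling factor: 56/36 = 14/9.
heavy cream: 80 mL × 14/9 ÷ 240 mL/cup ≈ 0.5 cup
granulated sugar: 3 oz × 14/9 × 28.35 g/oz ÷ 200 g/cup ≈ 0.7 cup
sour cream: 300 mL × 14/9 ÷ 240 mL/cup × 230 g/cup ≈ 447.2 g
plain yogurt: 150 g × 14/9 ÷ 245 g/cup × 16 tbsp/cup ≈ 15.2 tbsp
chocolate chips: 1.5 cup × 14/9 × 170 g/cup ÷ 28.35 g/oz ≈ 14.0 oz

heavy cream: 0.5 cup; granulated sugar: 0.7 cup; sour cream: 447.2 g; plain yogurt: 15.2 tbsp; chocolate chips: 14.0 oz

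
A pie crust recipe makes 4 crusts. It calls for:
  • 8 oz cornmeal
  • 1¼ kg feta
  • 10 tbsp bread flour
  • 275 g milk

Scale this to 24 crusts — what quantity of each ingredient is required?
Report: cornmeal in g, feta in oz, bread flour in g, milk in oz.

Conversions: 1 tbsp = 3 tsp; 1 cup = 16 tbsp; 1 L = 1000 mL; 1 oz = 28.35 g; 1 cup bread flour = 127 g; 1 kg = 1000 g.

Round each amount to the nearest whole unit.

cornmeal: 1361 g; feta: 265 oz; bread flour: 476 g; milk: 58 oz

Scaling factor: 24/4 = 6.
cornmeal: 8 oz × 6 × 28.35 g/oz ≈ 1361 g
feta: 1.25 kg × 6 × 1000 g/kg ÷ 28.35 g/oz ≈ 265 oz
bread flour: 10 tbsp × 6 ÷ 16 tbsp/cup × 127 g/cup ≈ 476 g
milk: 275 g × 6 ÷ 28.35 g/oz ≈ 58 oz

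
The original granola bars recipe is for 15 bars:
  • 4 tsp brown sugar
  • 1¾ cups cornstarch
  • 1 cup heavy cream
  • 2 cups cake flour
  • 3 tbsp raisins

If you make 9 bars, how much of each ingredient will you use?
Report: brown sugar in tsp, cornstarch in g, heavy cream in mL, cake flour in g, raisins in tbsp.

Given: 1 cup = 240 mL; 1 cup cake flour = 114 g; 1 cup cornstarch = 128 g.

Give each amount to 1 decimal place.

Scaling factor: 9/15 = 3/5 = 0.6.
brown sugar: 4 tsp × 3/5 = 2.4 tsp
cornstarch: 1.75 cup × 3/5 × 128 g/cup = 134.4 g
heavy cream: 1 cup × 3/5 × 240 mL/cup = 144.0 mL
cake flour: 2 cup × 3/5 × 114 g/cup = 136.8 g
raisins: 3 tbsp × 3/5 = 1.8 tbsp

brown sugar: 2.4 tsp; cornstarch: 134.4 g; heavy cream: 144.0 mL; cake flour: 136.8 g; raisins: 1.8 tbsp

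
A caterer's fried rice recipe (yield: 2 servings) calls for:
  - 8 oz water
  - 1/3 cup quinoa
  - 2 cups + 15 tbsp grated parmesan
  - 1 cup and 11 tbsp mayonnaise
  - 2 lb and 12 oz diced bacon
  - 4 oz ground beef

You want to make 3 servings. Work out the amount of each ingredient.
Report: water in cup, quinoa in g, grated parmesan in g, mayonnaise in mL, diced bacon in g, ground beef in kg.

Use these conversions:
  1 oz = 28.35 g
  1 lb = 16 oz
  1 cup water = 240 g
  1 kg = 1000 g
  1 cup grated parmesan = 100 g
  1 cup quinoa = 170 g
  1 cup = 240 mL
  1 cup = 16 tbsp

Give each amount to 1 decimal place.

Scaling factor: 3/2 = 1.5.
water: 8 oz × 3/2 × 28.35 g/oz ÷ 240 g/cup ≈ 1.4 cup
quinoa: 1/3 cup × 3/2 × 170 g/cup = 85.0 g
grated parmesan: (2 cup + 15 tbsp = 2.9375 cup) × 3/2 × 100 g/cup ≈ 440.6 g
mayonnaise: (1 cup + 11 tbsp = 1.6875 cup) × 3/2 × 240 mL/cup = 607.5 mL
diced bacon: (2 lb + 12 oz = 2.75 lb) × 3/2 × 16 oz/lb × 28.35 g/oz = 1871.1 g
ground beef: 4 oz × 3/2 × 28.35 g/oz ÷ 1000 g/kg ≈ 0.2 kg

water: 1.4 cup; quinoa: 85.0 g; grated parmesan: 440.6 g; mayonnaise: 607.5 mL; diced bacon: 1871.1 g; ground beef: 0.2 kg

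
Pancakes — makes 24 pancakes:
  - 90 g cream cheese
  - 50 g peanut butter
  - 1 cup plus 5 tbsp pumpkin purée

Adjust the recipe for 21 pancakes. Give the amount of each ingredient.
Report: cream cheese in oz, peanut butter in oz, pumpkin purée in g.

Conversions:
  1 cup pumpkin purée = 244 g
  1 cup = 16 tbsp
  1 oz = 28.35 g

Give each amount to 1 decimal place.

cream cheese: 2.8 oz; peanut butter: 1.5 oz; pumpkin purée: 280.2 g

Scaling factor: 21/24 = 7/8 = 0.875.
cream cheese: 90 g × 7/8 ÷ 28.35 g/oz ≈ 2.8 oz
peanut butter: 50 g × 7/8 ÷ 28.35 g/oz ≈ 1.5 oz
pumpkin purée: (1 cup + 5 tbsp = 1.3125 cup) × 7/8 × 244 g/cup ≈ 280.2 g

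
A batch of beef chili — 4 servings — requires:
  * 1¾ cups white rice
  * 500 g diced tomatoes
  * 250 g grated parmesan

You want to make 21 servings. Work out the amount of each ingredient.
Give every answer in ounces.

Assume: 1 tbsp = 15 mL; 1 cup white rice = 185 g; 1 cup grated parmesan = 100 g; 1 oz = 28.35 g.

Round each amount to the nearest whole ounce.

Scaling factor: 21/4 = 5.25.
white rice: 1.75 cup × 21/4 × 185 g/cup ÷ 28.35 g/oz ≈ 60 oz
diced tomatoes: 500 g × 21/4 ÷ 28.35 g/oz ≈ 93 oz
grated parmesan: 250 g × 21/4 ÷ 28.35 g/oz ≈ 46 oz

white rice: 60 oz; diced tomatoes: 93 oz; grated parmesan: 46 oz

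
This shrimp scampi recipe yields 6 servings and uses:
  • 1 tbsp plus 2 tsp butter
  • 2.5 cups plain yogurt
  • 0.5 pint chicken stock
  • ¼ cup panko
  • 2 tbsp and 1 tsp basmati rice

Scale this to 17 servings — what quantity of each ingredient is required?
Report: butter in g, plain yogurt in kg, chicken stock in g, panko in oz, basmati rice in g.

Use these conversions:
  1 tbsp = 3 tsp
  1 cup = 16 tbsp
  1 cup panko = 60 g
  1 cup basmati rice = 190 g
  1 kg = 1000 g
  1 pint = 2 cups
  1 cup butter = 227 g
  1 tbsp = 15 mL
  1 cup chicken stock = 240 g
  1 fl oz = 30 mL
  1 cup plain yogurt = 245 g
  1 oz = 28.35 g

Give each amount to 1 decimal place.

Scaling factor: 17/6.
butter: (1 tbsp + 2 tsp = 5/3 tbsp) × 17/6 ÷ 16 tbsp/cup × 227 g/cup ≈ 67.0 g
plain yogurt: 2.5 cup × 17/6 × 245 g/cup ÷ 1000 g/kg ≈ 1.7 kg
chicken stock: 0.5 pint × 17/6 × 2 cup/pint × 240 g/cup = 680.0 g
panko: 0.25 cup × 17/6 × 60 g/cup ÷ 28.35 g/oz ≈ 1.5 oz
basmati rice: (2 tbsp + 1 tsp = 7/3 tbsp) × 17/6 ÷ 16 tbsp/cup × 190 g/cup ≈ 78.5 g

butter: 67.0 g; plain yogurt: 1.7 kg; chicken stock: 680.0 g; panko: 1.5 oz; basmati rice: 78.5 g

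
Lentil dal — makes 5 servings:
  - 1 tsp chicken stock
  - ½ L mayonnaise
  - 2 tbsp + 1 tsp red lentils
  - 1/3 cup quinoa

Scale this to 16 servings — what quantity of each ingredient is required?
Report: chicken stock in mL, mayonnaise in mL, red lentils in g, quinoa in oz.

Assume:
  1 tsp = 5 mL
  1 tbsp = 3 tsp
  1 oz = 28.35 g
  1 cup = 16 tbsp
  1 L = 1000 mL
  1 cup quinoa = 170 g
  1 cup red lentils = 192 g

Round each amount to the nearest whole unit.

Scaling factor: 16/5 = 3.2.
chicken stock: 1 tsp × 16/5 × 5 mL/tsp = 16 mL
mayonnaise: 0.5 L × 16/5 × 1000 mL/L = 1600 mL
red lentils: (2 tbsp + 1 tsp = 7/3 tbsp) × 16/5 ÷ 16 tbsp/cup × 192 g/cup ≈ 90 g
quinoa: 1/3 cup × 16/5 × 170 g/cup ÷ 28.35 g/oz ≈ 6 oz

chicken stock: 16 mL; mayonnaise: 1600 mL; red lentils: 90 g; quinoa: 6 oz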